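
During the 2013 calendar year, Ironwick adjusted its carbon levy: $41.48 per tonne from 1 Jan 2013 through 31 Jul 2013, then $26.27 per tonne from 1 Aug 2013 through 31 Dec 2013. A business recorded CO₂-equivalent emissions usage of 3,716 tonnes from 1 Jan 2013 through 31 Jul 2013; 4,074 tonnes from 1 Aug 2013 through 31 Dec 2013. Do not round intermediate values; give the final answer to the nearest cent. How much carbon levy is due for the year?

1 Jan – 31 Jul 2013: 3,716 tonnes at $41.48/tonne → $154,139.68
1 Aug – 31 Dec 2013: 4,074 tonnes at $26.27/tonne → $107,023.98

$261,163.66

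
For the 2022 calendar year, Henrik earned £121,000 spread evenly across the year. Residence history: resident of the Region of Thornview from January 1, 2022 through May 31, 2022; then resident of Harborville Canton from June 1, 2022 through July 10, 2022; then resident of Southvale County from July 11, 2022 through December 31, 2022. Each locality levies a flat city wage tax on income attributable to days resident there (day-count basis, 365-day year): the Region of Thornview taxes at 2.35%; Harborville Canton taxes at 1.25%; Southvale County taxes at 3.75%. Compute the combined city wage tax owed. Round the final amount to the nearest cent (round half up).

The Region of Thornview, January 1 – May 31, 2022: 151 days → £121,000 × 2.35% × 151/365 = £1,176.3521
Harborville Canton, June 1 – July 10, 2022: 40 days → £121,000 × 1.25% × 40/365 = £165.7534
Southvale County, July 11 – December 31, 2022: 174 days → £121,000 × 3.75% × 174/365 = £2,163.0822
Total = £3,505.1877

£3,505.19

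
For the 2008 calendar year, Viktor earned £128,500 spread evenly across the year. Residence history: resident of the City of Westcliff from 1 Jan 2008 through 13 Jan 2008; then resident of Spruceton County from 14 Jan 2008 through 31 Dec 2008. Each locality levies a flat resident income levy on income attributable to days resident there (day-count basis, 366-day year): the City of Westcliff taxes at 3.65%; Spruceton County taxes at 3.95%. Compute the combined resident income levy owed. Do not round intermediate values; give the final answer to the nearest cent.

The City of Westcliff, 1 Jan – 13 Jan 2008: 13 days → £128,500 × 3.65% × 13/366 = £166.5936
Spruceton County, 14 Jan – 31 Dec 2008: 353 days → £128,500 × 3.95% × 353/366 = £4,895.4638
Total = £5,062.0574

£5,062.06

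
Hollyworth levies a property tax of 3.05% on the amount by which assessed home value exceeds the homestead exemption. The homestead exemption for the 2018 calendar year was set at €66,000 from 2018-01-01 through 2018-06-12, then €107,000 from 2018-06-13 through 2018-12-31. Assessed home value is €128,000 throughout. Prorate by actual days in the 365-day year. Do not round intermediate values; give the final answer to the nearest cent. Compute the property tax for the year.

2018-01-01 to 2018-06-12: 163 days, exemption €66,000 → (€128,000 − €66,000) × 3.05% × 163/365 = €844.4740
2018-06-13 to 2018-12-31: 202 days, exemption €107,000 → (€128,000 − €107,000) × 3.05% × 202/365 = €354.4685
Total = €1,198.9425

€1,198.94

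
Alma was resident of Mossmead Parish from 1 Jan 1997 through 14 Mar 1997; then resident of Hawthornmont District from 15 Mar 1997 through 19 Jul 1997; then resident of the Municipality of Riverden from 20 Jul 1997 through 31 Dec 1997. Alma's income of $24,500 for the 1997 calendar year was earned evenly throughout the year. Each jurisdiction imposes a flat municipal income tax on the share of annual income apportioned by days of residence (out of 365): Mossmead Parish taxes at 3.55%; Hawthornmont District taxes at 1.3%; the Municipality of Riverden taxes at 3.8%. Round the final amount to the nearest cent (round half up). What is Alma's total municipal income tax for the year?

Mossmead Parish, 1 Jan – 14 Mar 1997: 73 days → $24,500 × 3.55% × 73/365 = $173.9500
Hawthornmont District, 15 Mar – 19 Jul 1997: 127 days → $24,500 × 1.3% × 127/365 = $110.8205
The Municipality of Riverden, 20 Jul – 31 Dec 1997: 165 days → $24,500 × 3.8% × 165/365 = $420.8630
Total = $705.6336

$705.63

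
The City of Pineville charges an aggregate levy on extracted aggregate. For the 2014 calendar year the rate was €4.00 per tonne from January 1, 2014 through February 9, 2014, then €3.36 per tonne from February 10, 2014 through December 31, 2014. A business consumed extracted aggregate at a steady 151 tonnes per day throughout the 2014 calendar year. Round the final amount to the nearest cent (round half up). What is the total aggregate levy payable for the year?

January 1 – February 9, 2014: 40 days × 151 tonnes/day = 6,040 tonnes at €4.00/tonne → €24,160.00
February 10 – December 31, 2014: 325 days × 151 tonnes/day = 49,075 tonnes at €3.36/tonne → €164,892.00

€189,052.00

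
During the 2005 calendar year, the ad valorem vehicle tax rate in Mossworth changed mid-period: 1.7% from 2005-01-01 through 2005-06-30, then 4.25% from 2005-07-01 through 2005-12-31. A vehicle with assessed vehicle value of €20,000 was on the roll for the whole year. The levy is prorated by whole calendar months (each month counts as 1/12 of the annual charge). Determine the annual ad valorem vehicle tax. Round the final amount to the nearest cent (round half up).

€595.00

2005-01-01 to 2005-06-30: 6 months at 1.7% → €20,000 × 1.7% × 6/12 = €170.0000
2005-07-01 to 2005-12-31: 6 months at 4.25% → €20,000 × 4.25% × 6/12 = €425.0000
Total = €595.0000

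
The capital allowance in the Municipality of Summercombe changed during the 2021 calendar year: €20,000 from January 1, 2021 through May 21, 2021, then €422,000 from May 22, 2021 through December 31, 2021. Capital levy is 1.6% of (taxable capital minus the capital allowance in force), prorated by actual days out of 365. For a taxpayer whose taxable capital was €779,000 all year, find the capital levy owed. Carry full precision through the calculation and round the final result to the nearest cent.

€8,196.69

January 1 – May 21, 2021: 141 days, exemption €20,000 → (€779,000 − €20,000) × 1.6% × 141/365 = €4,691.2438
May 22 – December 31, 2021: 224 days, exemption €422,000 → (€779,000 − €422,000) × 1.6% × 224/365 = €3,505.4466
Total = €8,196.6904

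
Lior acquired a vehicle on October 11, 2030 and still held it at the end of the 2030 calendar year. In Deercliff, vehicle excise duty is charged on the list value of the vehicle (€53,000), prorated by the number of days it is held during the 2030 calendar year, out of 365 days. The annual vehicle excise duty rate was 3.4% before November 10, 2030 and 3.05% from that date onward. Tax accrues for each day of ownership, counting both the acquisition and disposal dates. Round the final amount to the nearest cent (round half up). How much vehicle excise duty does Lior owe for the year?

€378.41

October 11 – November 9, 2030: 30 days at 3.4% → €53,000 × 3.4% × 30/365 = €148.1096
November 10 – December 31, 2030: 52 days at 3.05% → €53,000 × 3.05% × 52/365 = €230.2959
Total = €378.4055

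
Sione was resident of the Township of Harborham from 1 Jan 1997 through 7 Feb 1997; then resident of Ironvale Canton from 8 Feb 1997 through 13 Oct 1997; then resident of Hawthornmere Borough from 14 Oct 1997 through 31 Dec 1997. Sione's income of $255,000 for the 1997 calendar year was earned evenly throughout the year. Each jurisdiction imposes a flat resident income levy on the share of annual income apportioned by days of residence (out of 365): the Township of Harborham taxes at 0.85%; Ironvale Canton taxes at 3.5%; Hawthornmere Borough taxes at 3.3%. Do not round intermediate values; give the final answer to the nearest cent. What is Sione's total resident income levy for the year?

$8,111.10

The Township of Harborham, 1 Jan – 7 Feb 1997: 38 days → $255,000 × 0.85% × 38/365 = $225.6575
Ironvale Canton, 8 Feb – 13 Oct 1997: 248 days → $255,000 × 3.5% × 248/365 = $6,064.1096
Hawthornmere Borough, 14 Oct – 31 Dec 1997: 79 days → $255,000 × 3.3% × 79/365 = $1,821.3288
Total = $8,111.0959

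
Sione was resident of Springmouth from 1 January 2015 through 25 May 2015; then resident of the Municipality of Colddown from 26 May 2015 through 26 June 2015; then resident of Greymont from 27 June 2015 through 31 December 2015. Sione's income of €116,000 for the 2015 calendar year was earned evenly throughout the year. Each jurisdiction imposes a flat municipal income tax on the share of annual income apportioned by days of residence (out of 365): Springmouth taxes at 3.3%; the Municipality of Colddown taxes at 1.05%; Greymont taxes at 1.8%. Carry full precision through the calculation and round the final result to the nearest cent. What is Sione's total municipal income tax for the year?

€2,702.96

Springmouth, 1 January – 25 May 2015: 145 days → €116,000 × 3.3% × 145/365 = €1,520.7123
The Municipality of Colddown, 26 May – 26 June 2015: 32 days → €116,000 × 1.05% × 32/365 = €106.7836
Greymont, 27 June – 31 December 2015: 188 days → €116,000 × 1.8% × 188/365 = €1,075.4630
Total = €2,702.9589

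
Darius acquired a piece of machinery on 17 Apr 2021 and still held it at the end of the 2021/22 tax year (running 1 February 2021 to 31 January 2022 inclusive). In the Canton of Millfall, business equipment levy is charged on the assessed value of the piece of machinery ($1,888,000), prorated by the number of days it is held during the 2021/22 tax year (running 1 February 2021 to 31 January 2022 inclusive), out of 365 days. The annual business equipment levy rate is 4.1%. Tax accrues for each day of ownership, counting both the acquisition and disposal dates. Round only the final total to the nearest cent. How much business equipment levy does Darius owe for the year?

Days held (17 Apr 2021 – 31 Jan 2022): 290 out of 365
Tax = $1,888,000 × 4.1% × 290/365 = $61,502.2466

$61,502.25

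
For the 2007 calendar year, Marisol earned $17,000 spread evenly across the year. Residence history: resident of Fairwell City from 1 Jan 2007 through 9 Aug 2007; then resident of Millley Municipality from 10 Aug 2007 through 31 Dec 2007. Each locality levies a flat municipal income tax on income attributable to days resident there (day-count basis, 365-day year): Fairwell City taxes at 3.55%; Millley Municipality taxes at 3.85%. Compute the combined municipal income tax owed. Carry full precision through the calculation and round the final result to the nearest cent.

$623.62

Fairwell City, 1 Jan – 9 Aug 2007: 221 days → $17,000 × 3.55% × 221/365 = $365.4068
Millley Municipality, 10 Aug – 31 Dec 2007: 144 days → $17,000 × 3.85% × 144/365 = $258.2137
Total = $623.6205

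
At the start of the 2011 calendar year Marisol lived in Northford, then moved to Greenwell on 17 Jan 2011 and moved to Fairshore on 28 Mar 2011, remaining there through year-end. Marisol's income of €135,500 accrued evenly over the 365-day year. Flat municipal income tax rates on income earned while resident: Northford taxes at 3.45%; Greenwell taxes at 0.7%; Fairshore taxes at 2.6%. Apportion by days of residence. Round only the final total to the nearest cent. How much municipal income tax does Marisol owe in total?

€3,079.75

Northford, 1 Jan – 16 Jan 2011: 16 days → €135,500 × 3.45% × 16/365 = €204.9205
Greenwell, 17 Jan – 27 Mar 2011: 70 days → €135,500 × 0.7% × 70/365 = €181.9041
Fairshore, 28 Mar – 31 Dec 2011: 279 days → €135,500 × 2.6% × 279/365 = €2,692.9233
Total = €3,079.7479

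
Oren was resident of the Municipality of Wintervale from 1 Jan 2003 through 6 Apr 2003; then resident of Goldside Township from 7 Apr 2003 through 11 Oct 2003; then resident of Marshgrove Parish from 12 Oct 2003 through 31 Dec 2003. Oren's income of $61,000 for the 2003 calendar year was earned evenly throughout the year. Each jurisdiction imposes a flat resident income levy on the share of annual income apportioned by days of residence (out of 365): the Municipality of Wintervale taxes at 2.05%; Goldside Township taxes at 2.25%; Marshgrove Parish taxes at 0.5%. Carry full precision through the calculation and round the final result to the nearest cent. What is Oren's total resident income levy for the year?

$1,103.52

The Municipality of Wintervale, 1 Jan – 6 Apr 2003: 96 days → $61,000 × 2.05% × 96/365 = $328.8986
Goldside Township, 7 Apr – 11 Oct 2003: 188 days → $61,000 × 2.25% × 188/365 = $706.9315
Marshgrove Parish, 12 Oct – 31 Dec 2003: 81 days → $61,000 × 0.5% × 81/365 = $67.6849
Total = $1,103.5151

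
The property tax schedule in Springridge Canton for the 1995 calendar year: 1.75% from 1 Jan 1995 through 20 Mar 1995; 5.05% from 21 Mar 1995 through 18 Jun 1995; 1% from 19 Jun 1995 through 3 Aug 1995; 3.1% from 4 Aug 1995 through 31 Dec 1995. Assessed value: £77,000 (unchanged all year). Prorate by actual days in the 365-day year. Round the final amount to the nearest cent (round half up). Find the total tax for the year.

£2,328.46

1 Jan – 20 Mar 1995: 79 days at 1.75% → £77,000 × 1.75% × 79/365 = £291.6507
21 Mar – 18 Jun 1995: 90 days at 5.05% → £77,000 × 5.05% × 90/365 = £958.8082
19 Jun – 3 Aug 1995: 46 days at 1% → £77,000 × 1% × 46/365 = £97.0411
4 Aug – 31 Dec 1995: 150 days at 3.1% → £77,000 × 3.1% × 150/365 = £980.9589
Total = £2,328.4589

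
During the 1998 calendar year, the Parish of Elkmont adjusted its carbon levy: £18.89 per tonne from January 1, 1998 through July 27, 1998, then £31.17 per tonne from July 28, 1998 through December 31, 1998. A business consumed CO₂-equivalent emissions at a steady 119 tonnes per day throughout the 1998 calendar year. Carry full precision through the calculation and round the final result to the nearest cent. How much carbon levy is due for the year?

£1049914.39

January 1 – July 27, 1998: 208 days × 119 tonnes/day = 24,752 tonnes at £18.89/tonne → £467565.28
July 28 – December 31, 1998: 157 days × 119 tonnes/day = 18,683 tonnes at £31.17/tonne → £582349.11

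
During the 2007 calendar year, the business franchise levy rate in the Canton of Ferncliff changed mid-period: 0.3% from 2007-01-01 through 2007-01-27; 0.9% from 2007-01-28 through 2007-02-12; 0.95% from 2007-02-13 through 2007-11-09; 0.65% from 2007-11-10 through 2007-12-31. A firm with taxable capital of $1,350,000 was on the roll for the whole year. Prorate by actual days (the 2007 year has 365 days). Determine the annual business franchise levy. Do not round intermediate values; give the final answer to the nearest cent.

2007-01-01 to 2007-01-27: 27 days at 0.3% → $1,350,000 × 0.3% × 27/365 = $299.5890
2007-01-28 to 2007-02-12: 16 days at 0.9% → $1,350,000 × 0.9% × 16/365 = $532.6027
2007-02-13 to 2007-11-09: 270 days at 0.95% → $1,350,000 × 0.95% × 270/365 = $9,486.9863
2007-11-10 to 2007-12-31: 52 days at 0.65% → $1,350,000 × 0.65% × 52/365 = $1,250.1370
Total = $11,569.3151

$11,569.32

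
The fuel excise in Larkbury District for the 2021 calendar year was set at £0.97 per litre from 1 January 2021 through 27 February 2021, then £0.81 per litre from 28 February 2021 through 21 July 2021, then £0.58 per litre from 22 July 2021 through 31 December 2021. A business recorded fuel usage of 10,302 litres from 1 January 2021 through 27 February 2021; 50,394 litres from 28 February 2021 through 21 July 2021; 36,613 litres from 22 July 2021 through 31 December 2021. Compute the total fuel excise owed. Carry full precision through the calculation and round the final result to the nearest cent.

1 January – 27 February 2021: 10,302 litres at £0.97/litre → £9,992.94
28 February – 21 July 2021: 50,394 litres at £0.81/litre → £40,819.14
22 July – 31 December 2021: 36,613 litres at £0.58/litre → £21,235.54

£72,047.62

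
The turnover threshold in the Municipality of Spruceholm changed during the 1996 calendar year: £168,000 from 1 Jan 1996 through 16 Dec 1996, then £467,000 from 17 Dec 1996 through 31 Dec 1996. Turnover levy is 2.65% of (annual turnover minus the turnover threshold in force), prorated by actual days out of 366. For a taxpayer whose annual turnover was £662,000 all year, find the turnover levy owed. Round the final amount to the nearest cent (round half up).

1 Jan – 16 Dec 1996: 351 days, exemption £168,000 → (£662,000 − £168,000) × 2.65% × 351/366 = £12,554.4836
17 Dec – 31 Dec 1996: 15 days, exemption £467,000 → (£662,000 − £467,000) × 2.65% × 15/366 = £211.7828
Total = £12,766.2664

£12,766.27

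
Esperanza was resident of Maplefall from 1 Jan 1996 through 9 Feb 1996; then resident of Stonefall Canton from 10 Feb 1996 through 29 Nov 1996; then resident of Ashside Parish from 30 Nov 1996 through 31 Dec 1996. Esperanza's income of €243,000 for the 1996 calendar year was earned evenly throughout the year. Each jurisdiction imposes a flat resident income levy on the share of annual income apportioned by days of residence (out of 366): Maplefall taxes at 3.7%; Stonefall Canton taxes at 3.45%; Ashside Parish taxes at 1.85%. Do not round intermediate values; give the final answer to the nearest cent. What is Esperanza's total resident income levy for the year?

Maplefall, 1 Jan – 9 Feb 1996: 40 days → €243,000 × 3.7% × 40/366 = €982.6230
Stonefall Canton, 10 Feb – 29 Nov 1996: 294 days → €243,000 × 3.45% × 294/366 = €6,734.2869
Ashside Parish, 30 Nov – 31 Dec 1996: 32 days → €243,000 × 1.85% × 32/366 = €393.0492
Total = €8,109.9590

€8,109.96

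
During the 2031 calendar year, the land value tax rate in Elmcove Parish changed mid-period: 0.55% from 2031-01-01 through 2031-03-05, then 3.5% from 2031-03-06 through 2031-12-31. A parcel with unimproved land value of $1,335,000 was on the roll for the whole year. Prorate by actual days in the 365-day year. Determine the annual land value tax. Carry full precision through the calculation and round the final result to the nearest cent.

$39,819.58

2031-01-01 to 2031-03-05: 64 days at 0.55% → $1,335,000 × 0.55% × 64/365 = $1,287.4521
2031-03-06 to 2031-12-31: 301 days at 3.5% → $1,335,000 × 3.5% × 301/365 = $38,532.1233
Total = $39,819.5753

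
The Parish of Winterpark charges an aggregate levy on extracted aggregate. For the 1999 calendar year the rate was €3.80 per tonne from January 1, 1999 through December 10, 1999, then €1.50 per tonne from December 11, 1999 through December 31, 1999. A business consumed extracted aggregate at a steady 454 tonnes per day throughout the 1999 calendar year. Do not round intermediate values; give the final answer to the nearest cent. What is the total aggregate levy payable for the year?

January 1 – December 10, 1999: 344 days × 454 tonnes/day = 156,176 tonnes at €3.80/tonne → €593,468.80
December 11 – December 31, 1999: 21 days × 454 tonnes/day = 9,534 tonnes at €1.50/tonne → €14,301.00

€607,769.80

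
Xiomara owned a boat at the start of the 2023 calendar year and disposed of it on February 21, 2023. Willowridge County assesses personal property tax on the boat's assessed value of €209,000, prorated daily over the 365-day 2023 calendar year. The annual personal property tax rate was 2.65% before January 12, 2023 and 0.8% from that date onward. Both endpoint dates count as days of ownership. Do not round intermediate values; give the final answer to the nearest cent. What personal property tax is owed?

January 1 – January 11, 2023: 11 days at 2.65% → €209,000 × 2.65% × 11/365 = €166.9137
January 12 – February 21, 2023: 41 days at 0.8% → €209,000 × 0.8% × 41/365 = €187.8137
Total = €354.7274

€354.73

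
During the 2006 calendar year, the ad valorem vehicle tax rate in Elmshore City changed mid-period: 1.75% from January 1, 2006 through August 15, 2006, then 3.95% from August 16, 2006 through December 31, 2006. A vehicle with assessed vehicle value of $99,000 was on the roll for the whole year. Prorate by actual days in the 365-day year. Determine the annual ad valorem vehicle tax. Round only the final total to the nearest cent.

January 1 – August 15, 2006: 227 days at 1.75% → $99,000 × 1.75% × 227/365 = $1,077.4726
August 16 – December 31, 2006: 138 days at 3.95% → $99,000 × 3.95% × 138/365 = $1,478.4904
Total = $2,555.9630

$2,555.96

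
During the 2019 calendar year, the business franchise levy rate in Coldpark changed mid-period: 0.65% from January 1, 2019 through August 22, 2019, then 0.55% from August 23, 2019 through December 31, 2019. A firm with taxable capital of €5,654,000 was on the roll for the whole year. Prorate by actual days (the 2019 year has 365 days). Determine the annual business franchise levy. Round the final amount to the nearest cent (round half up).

January 1 – August 22, 2019: 234 days at 0.65% → €5,654,000 × 0.65% × 234/365 = €23,560.9151
August 23 – December 31, 2019: 131 days at 0.55% → €5,654,000 × 0.55% × 131/365 = €11,160.8411
Total = €34,721.7562

€34,721.76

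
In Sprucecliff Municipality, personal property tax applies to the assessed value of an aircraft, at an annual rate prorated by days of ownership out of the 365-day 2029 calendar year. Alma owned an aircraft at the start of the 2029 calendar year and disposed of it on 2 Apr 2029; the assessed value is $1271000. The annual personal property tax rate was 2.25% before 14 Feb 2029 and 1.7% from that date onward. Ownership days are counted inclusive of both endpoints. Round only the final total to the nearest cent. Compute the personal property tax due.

1 Jan – 13 Feb 2029: 44 days at 2.25% → $1271000 × 2.25% × 44/365 = $3447.3699
14 Feb – 2 Apr 2029: 48 days at 1.7% → $1271000 × 1.7% × 48/365 = $2841.4685
Total = $6288.8384

$6288.84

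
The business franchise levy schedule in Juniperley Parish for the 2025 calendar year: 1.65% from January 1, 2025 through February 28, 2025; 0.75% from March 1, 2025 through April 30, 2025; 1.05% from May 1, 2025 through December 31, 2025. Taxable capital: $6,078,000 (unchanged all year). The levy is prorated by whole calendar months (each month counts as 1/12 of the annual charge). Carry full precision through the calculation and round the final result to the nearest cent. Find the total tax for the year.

$66,858.00

January 1 – February 28, 2025: 2 months at 1.65% → $6,078,000 × 1.65% × 2/12 = $16,714.5000
March 1 – April 30, 2025: 2 months at 0.75% → $6,078,000 × 0.75% × 2/12 = $7,597.5000
May 1 – December 31, 2025: 8 months at 1.05% → $6,078,000 × 1.05% × 8/12 = $42,546.0000
Total = $66,858.0000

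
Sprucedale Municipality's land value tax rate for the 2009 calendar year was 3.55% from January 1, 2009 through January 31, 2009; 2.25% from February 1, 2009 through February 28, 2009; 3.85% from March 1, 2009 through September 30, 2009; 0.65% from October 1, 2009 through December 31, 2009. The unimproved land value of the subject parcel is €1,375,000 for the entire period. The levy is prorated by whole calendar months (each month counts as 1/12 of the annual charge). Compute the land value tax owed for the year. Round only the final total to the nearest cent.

€39,760.42

January 1 – January 31, 2009: 1 month at 3.55% → €1,375,000 × 3.55% × 1/12 = €4,067.7083
February 1 – February 28, 2009: 1 month at 2.25% → €1,375,000 × 2.25% × 1/12 = €2,578.1250
March 1 – September 30, 2009: 7 months at 3.85% → €1,375,000 × 3.85% × 7/12 = €30,880.2083
October 1 – December 31, 2009: 3 months at 0.65% → €1,375,000 × 0.65% × 3/12 = €2,234.3750
Total = €39,760.4167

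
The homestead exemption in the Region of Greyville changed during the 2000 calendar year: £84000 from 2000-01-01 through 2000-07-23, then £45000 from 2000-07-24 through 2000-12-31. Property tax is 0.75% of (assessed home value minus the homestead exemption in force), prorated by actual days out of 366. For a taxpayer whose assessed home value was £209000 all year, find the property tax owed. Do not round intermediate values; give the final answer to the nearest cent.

2000-01-01 to 2000-07-23: 205 days, exemption £84000 → (£209000 − £84000) × 0.75% × 205/366 = £525.1025
2000-07-24 to 2000-12-31: 161 days, exemption £45000 → (£209000 − £45000) × 0.75% × 161/366 = £541.0656
Total = £1066.1680

£1066.17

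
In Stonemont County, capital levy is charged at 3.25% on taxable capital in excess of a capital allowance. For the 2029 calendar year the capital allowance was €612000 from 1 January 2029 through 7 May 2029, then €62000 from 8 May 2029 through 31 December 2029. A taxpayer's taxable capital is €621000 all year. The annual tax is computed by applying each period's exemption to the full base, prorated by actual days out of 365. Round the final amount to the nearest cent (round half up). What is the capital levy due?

€11947.98

1 January – 7 May 2029: 127 days, exemption €612000 → (€621000 − €612000) × 3.25% × 127/365 = €101.7740
8 May – 31 December 2029: 238 days, exemption €62000 → (€621000 − €62000) × 3.25% × 238/365 = €11846.2055
Total = €11947.9795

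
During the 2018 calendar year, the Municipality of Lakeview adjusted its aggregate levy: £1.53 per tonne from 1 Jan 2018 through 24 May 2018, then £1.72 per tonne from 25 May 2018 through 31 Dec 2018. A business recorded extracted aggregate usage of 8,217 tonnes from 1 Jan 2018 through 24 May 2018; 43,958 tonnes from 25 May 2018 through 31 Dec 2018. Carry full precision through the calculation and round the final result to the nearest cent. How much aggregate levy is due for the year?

£88,179.77

1 Jan – 24 May 2018: 8,217 tonnes at £1.53/tonne → £12,572.01
25 May – 31 Dec 2018: 43,958 tonnes at £1.72/tonne → £75,607.76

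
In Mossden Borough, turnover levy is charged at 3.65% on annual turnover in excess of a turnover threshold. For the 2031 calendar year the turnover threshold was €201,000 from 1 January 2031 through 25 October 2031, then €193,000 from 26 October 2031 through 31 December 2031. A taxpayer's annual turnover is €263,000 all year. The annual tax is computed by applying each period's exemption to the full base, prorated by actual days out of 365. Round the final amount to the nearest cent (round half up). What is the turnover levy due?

€2,316.60

1 January – 25 October 2031: 298 days, exemption €201,000 → (€263,000 − €201,000) × 3.65% × 298/365 = €1,847.6000
26 October – 31 December 2031: 67 days, exemption €193,000 → (€263,000 − €193,000) × 3.65% × 67/365 = €469.0000
Total = €2,316.6000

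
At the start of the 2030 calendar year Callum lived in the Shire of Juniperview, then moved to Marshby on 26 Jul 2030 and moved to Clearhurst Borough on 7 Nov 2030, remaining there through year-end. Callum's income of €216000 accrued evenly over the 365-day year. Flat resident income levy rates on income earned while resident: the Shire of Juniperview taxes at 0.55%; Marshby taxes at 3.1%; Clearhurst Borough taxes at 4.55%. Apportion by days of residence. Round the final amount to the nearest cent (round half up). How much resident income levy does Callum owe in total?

€4059.32

The Shire of Juniperview, 1 Jan – 25 Jul 2030: 206 days → €216000 × 0.55% × 206/365 = €670.4877
Marshby, 26 Jul – 6 Nov 2030: 104 days → €216000 × 3.1% × 104/365 = €1907.9014
Clearhurst Borough, 7 Nov – 31 Dec 2030: 55 days → €216000 × 4.55% × 55/365 = €1480.9315
Total = €4059.3205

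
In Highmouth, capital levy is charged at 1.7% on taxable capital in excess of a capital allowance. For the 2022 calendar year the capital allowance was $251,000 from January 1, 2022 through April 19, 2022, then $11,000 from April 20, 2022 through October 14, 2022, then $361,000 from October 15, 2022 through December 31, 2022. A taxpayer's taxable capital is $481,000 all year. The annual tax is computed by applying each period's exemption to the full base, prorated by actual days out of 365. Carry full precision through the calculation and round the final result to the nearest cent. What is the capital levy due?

$5,500.08

January 1 – April 19, 2022: 109 days, exemption $251,000 → ($481,000 − $251,000) × 1.7% × 109/365 = $1,167.6438
April 20 – October 14, 2022: 178 days, exemption $11,000 → ($481,000 − $11,000) × 1.7% × 178/365 = $3,896.4932
October 15 – December 31, 2022: 78 days, exemption $361,000 → ($481,000 − $361,000) × 1.7% × 78/365 = $435.9452
Total = $5,500.0822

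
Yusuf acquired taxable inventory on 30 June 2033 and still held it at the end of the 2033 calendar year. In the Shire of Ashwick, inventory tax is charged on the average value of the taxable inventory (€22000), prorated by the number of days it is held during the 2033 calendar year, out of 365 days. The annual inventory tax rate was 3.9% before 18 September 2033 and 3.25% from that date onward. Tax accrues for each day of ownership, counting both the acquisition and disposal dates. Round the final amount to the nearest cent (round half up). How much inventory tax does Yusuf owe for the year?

€393.74

30 June – 17 September 2033: 80 days at 3.9% → €22000 × 3.9% × 80/365 = €188.0548
18 September – 31 December 2033: 105 days at 3.25% → €22000 × 3.25% × 105/365 = €205.6849
Total = €393.7397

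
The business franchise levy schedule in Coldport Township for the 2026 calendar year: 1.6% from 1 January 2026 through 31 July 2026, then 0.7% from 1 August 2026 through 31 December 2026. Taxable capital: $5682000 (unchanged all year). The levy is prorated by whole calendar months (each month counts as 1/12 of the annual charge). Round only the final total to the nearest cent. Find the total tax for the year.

$69604.50

1 January – 31 July 2026: 7 months at 1.6% → $5682000 × 1.6% × 7/12 = $53032.0000
1 August – 31 December 2026: 5 months at 0.7% → $5682000 × 0.7% × 5/12 = $16572.5000
Total = $69604.5000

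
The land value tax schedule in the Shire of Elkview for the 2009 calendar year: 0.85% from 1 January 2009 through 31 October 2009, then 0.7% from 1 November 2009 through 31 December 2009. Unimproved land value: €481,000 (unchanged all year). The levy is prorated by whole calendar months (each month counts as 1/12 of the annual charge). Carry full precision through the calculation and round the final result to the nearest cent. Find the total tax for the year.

1 January – 31 October 2009: 10 months at 0.85% → €481,000 × 0.85% × 10/12 = €3,407.0833
1 November – 31 December 2009: 2 months at 0.7% → €481,000 × 0.7% × 2/12 = €561.1667
Total = €3,968.2500

€3,968.25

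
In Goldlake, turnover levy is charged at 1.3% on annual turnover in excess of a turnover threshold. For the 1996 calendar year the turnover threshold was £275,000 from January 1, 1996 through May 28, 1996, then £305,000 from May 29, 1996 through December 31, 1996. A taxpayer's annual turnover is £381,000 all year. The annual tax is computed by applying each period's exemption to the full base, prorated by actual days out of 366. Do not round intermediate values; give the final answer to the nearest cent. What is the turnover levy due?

January 1 – May 28, 1996: 149 days, exemption £275,000 → (£381,000 − £275,000) × 1.3% × 149/366 = £560.9891
May 29 – December 31, 1996: 217 days, exemption £305,000 → (£381,000 − £305,000) × 1.3% × 217/366 = £585.7814
Total = £1,146.7705

£1,146.77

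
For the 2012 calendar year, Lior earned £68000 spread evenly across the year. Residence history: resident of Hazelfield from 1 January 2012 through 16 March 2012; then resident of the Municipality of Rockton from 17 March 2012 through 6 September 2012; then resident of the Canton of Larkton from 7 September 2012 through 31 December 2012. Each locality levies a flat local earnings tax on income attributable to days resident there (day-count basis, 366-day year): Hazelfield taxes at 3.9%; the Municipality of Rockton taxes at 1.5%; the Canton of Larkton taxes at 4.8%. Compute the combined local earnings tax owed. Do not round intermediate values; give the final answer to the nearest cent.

£2070.10

Hazelfield, 1 January – 16 March 2012: 76 days → £68000 × 3.9% × 76/366 = £550.6885
The Municipality of Rockton, 17 March – 6 September 2012: 174 days → £68000 × 1.5% × 174/366 = £484.9180
The Canton of Larkton, 7 September – 31 December 2012: 116 days → £68000 × 4.8% × 116/366 = £1034.4918
Total = £2070.0984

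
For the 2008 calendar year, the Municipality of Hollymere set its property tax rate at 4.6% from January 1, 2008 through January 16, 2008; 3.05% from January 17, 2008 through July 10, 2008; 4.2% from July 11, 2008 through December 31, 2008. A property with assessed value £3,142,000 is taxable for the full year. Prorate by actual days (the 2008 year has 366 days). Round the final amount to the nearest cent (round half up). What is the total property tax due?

£115,137.99

January 1 – January 16, 2008: 16 days at 4.6% → £3,142,000 × 4.6% × 16/366 = £6,318.3388
January 17 – July 10, 2008: 176 days at 3.05% → £3,142,000 × 3.05% × 176/366 = £46,082.6667
July 11 – December 31, 2008: 174 days at 4.2% → £3,142,000 × 4.2% × 174/366 = £62,736.9836
Total = £115,137.9891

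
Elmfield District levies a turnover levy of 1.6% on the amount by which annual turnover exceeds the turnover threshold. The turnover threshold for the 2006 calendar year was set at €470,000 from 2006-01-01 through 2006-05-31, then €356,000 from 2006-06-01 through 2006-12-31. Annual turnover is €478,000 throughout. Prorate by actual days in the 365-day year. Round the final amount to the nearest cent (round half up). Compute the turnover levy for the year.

2006-01-01 to 2006-05-31: 151 days, exemption €470,000 → (€478,000 − €470,000) × 1.6% × 151/365 = €52.9534
2006-06-01 to 2006-12-31: 214 days, exemption €356,000 → (€478,000 − €356,000) × 1.6% × 214/365 = €1,144.4603
Total = €1,197.4137

€1,197.41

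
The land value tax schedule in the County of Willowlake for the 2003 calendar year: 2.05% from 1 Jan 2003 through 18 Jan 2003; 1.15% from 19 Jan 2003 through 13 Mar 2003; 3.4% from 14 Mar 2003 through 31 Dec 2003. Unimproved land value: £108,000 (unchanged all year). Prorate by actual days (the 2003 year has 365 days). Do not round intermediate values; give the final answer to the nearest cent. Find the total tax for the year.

£3,240.59

1 Jan – 18 Jan 2003: 18 days at 2.05% → £108,000 × 2.05% × 18/365 = £109.1836
19 Jan – 13 Mar 2003: 54 days at 1.15% → £108,000 × 1.15% × 54/365 = £183.7479
14 Mar – 31 Dec 2003: 293 days at 3.4% → £108,000 × 3.4% × 293/365 = £2,947.6603
Total = £3,240.5918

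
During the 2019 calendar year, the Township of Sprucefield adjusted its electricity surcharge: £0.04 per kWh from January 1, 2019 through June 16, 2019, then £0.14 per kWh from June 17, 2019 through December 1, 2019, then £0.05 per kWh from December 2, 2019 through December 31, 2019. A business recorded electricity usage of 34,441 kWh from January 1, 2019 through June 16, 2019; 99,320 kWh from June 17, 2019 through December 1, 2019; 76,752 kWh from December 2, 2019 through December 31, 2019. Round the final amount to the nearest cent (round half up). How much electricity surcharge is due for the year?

January 1 – June 16, 2019: 34,441 kWh at £0.04/kWh → £1,377.64
June 17 – December 1, 2019: 99,320 kWh at £0.14/kWh → £13,904.80
December 2 – December 31, 2019: 76,752 kWh at £0.05/kWh → £3,837.60

£19,120.04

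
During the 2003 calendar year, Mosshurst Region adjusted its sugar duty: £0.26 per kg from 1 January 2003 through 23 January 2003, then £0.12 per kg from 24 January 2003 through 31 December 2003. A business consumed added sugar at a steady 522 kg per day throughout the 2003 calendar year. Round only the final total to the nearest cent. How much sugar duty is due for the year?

1 January – 23 January 2003: 23 days × 522 kg/day = 12,006 kg at £0.26/kg → £3,121.56
24 January – 31 December 2003: 342 days × 522 kg/day = 178,524 kg at £0.12/kg → £21,422.88

£24,544.44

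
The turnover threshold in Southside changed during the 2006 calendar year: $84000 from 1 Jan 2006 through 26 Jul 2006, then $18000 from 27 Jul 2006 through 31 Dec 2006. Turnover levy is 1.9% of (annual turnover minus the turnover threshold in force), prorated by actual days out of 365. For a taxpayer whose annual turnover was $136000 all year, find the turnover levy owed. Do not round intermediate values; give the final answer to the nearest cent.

1 Jan – 26 Jul 2006: 207 days, exemption $84000 → ($136000 − $84000) × 1.9% × 207/365 = $560.3178
27 Jul – 31 Dec 2006: 158 days, exemption $18000 → ($136000 − $18000) × 1.9% × 158/365 = $970.5096
Total = $1530.8274

$1530.83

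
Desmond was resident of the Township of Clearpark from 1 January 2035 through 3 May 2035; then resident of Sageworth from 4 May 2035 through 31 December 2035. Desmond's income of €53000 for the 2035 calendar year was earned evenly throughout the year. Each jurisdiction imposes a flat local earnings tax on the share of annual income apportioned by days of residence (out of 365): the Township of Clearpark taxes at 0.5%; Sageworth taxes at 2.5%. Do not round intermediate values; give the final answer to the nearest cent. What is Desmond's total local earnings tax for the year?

€967.79

The Township of Clearpark, 1 January – 3 May 2035: 123 days → €53000 × 0.5% × 123/365 = €89.3014
Sageworth, 4 May – 31 December 2035: 242 days → €53000 × 2.5% × 242/365 = €878.4932
Total = €967.7945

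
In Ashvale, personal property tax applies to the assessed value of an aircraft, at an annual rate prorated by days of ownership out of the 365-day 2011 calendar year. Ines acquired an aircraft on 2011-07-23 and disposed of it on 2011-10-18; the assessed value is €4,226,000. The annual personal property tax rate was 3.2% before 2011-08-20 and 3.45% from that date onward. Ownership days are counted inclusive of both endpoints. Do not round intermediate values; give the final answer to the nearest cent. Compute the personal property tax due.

€34,340.59

2011-07-23 to 2011-08-19: 28 days at 3.2% → €4,226,000 × 3.2% × 28/365 = €10,373.9616
2011-08-20 to 2011-10-18: 60 days at 3.45% → €4,226,000 × 3.45% × 60/365 = €23,966.6301
Total = €34,340.5918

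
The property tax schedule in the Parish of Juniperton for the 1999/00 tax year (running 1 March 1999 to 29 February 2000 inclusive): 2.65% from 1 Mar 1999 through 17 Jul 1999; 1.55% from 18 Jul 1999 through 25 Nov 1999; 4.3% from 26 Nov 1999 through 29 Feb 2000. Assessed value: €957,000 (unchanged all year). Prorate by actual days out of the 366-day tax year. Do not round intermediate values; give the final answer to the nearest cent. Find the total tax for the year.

1 Mar – 17 Jul 1999: 139 days at 2.65% → €957,000 × 2.65% × 139/366 = €9,631.4467
18 Jul – 25 Nov 1999: 131 days at 1.55% → €957,000 × 1.55% × 131/366 = €5,309.2582
26 Nov 1999 – 29 Feb 2000: 96 days at 4.3% → €957,000 × 4.3% × 96/366 = €10,793.7049
Total = €25,734.4098

€25,734.41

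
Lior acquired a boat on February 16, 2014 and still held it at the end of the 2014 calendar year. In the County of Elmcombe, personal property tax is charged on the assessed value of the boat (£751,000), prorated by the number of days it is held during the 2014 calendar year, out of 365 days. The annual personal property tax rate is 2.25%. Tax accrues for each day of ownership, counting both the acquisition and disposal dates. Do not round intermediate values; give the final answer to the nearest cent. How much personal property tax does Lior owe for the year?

Days held (February 16 – December 31, 2014): 319 out of 365
Tax = £751,000 × 2.25% × 319/365 = £14,767.9521

£14,767.95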